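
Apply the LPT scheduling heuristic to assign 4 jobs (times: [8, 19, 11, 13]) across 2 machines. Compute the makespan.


Sort jobs in decreasing order (LPT): [19, 13, 11, 8]
Assign each job to the least loaded machine:
  Machine 1: jobs [19, 8], load = 27
  Machine 2: jobs [13, 11], load = 24
Makespan = max load = 27

27


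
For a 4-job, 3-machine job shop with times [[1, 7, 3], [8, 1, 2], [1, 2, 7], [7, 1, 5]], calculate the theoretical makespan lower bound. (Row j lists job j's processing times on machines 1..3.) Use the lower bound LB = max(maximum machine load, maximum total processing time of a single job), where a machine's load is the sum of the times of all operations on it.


Machine loads:
  Machine 1: 1 + 8 + 1 + 7 = 17
  Machine 2: 7 + 1 + 2 + 1 = 11
  Machine 3: 3 + 2 + 7 + 5 = 17
Max machine load = 17
Job totals:
  Job 1: 11
  Job 2: 11
  Job 3: 10
  Job 4: 13
Max job total = 13
Lower bound = max(17, 13) = 17

17


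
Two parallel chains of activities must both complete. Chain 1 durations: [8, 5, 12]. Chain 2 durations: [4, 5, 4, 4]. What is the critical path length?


Path A total = 8 + 5 + 12 = 25
Path B total = 4 + 5 + 4 + 4 = 17
Critical path = longest path = max(25, 17) = 25

25


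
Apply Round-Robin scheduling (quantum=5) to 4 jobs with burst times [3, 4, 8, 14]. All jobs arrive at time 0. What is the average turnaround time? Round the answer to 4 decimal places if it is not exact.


Time quantum = 5
Execution trace:
  J1 runs 3 units, time = 3
  J2 runs 4 units, time = 7
  J3 runs 5 units, time = 12
  J4 runs 5 units, time = 17
  J3 runs 3 units, time = 20
  J4 runs 5 units, time = 25
  J4 runs 4 units, time = 29
Finish times: [3, 7, 20, 29]
Average turnaround = 59/4 = 14.75

14.75


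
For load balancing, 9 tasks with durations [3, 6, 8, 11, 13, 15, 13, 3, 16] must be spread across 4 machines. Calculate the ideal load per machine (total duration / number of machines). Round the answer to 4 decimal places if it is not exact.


Total processing time = 3 + 6 + 8 + 11 + 13 + 15 + 13 + 3 + 16 = 88
Number of machines = 4
Ideal balanced load = 88 / 4 = 22.0

22.0


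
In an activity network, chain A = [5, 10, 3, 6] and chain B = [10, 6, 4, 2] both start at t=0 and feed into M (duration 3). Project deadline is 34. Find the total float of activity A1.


Forward pass: ES(A1) = sum of predecessors on chain A = 0
EF = ES + duration = 0 + 5 = 5
Backward pass: LF(M) = deadline = 34; LS(M) = 34 - 3 = 31
LF(A1) = LS(M) - sum(successors on chain A) = 31 - 19 = 12
LS = LF - duration = 12 - 5 = 7
Total float = LS - ES = 7 - 0 = 7

7


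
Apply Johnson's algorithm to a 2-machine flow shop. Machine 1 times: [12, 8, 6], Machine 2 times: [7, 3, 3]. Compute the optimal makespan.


Apply Johnson's rule:
  Group 1 (a <= b): []
  Group 2 (a > b): [(1, 12, 7), (2, 8, 3), (3, 6, 3)]
Optimal job order: [1, 2, 3]
Schedule:
  Job 1: M1 done at 12, M2 done at 19
  Job 2: M1 done at 20, M2 done at 23
  Job 3: M1 done at 26, M2 done at 29
Makespan = 29

29


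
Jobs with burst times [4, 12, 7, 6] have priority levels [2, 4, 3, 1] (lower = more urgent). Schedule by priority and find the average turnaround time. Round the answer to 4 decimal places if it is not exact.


Sort by priority (ascending = highest first):
Order: [(1, 6), (2, 4), (3, 7), (4, 12)]
Completion times:
  Priority 1, burst=6, C=6
  Priority 2, burst=4, C=10
  Priority 3, burst=7, C=17
  Priority 4, burst=12, C=29
Average turnaround = 62/4 = 15.5

15.5


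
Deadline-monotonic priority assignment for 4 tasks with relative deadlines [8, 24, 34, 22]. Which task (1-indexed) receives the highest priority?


Sort tasks by relative deadline (ascending):
  Task 1: deadline = 8
  Task 4: deadline = 22
  Task 2: deadline = 24
  Task 3: deadline = 34
Priority order (highest first): [1, 4, 2, 3]
Highest priority task = 1

1


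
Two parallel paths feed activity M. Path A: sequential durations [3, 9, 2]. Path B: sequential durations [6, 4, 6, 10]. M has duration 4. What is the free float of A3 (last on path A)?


ES(A3) = sum of predecessors on chain A = 12
EF(A3) = ES + duration = 12 + 2 = 14
Successor of A3 is M. ES(M) = max(sum(A), sum(B)) = max(14, 26) = 26
Free float = ES(successor) - EF(current) = 26 - 14 = 12

12


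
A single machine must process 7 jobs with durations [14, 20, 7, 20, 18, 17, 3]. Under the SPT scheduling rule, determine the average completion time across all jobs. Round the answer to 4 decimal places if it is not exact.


Sort jobs by processing time (SPT order): [3, 7, 14, 17, 18, 20, 20]
Compute completion times sequentially:
  Job 1: processing = 3, completes at 3
  Job 2: processing = 7, completes at 10
  Job 3: processing = 14, completes at 24
  Job 4: processing = 17, completes at 41
  Job 5: processing = 18, completes at 59
  Job 6: processing = 20, completes at 79
  Job 7: processing = 20, completes at 99
Sum of completion times = 315
Average completion time = 315/7 = 45.0

45.0


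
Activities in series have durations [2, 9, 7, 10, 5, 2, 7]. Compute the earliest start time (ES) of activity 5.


Activity 5 starts after activities 1 through 4 complete.
Predecessor durations: [2, 9, 7, 10]
ES = 2 + 9 + 7 + 10 = 28

28


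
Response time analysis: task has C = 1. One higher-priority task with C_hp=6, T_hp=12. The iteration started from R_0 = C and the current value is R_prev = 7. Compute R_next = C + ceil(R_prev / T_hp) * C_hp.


R_next = C + ceil(R_prev / T_hp) * C_hp
ceil(7 / 12) = ceil(0.5833) = 1
Interference = 1 * 6 = 6
R_next = 1 + 6 = 7
R_next = R_prev, so the iteration has converged (response time = 7).

7


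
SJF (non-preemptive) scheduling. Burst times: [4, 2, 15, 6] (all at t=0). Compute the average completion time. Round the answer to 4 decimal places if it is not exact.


SJF order (ascending): [2, 4, 6, 15]
Completion times:
  Job 1: burst=2, C=2
  Job 2: burst=4, C=6
  Job 3: burst=6, C=12
  Job 4: burst=15, C=27
Average completion = 47/4 = 11.75

11.75


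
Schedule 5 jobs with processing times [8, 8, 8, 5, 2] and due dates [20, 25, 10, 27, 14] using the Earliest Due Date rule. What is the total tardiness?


Sort by due date (EDD order): [(8, 10), (2, 14), (8, 20), (8, 25), (5, 27)]
Compute completion times and tardiness:
  Job 1: p=8, d=10, C=8, tardiness=max(0,8-10)=0
  Job 2: p=2, d=14, C=10, tardiness=max(0,10-14)=0
  Job 3: p=8, d=20, C=18, tardiness=max(0,18-20)=0
  Job 4: p=8, d=25, C=26, tardiness=max(0,26-25)=1
  Job 5: p=5, d=27, C=31, tardiness=max(0,31-27)=4
Total tardiness = 5

5


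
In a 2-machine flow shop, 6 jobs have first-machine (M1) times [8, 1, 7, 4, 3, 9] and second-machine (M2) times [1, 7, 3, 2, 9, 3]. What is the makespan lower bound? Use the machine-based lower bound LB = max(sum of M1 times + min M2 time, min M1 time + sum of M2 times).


LB1 = sum(M1 times) + min(M2 times) = 32 + 1 = 33
LB2 = min(M1 times) + sum(M2 times) = 1 + 25 = 26
Lower bound = max(LB1, LB2) = max(33, 26) = 33

33


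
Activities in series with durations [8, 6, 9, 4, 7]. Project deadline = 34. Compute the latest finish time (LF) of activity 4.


LF(activity 4) = deadline - sum of successor durations
Successors: activities 5 through 5 with durations [7]
Sum of successor durations = 7
LF = 34 - 7 = 27

27


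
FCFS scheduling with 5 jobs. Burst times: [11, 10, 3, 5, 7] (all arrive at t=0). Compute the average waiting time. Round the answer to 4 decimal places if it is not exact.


FCFS order (as given): [11, 10, 3, 5, 7]
Waiting times:
  Job 1: wait = 0
  Job 2: wait = 11
  Job 3: wait = 21
  Job 4: wait = 24
  Job 5: wait = 29
Sum of waiting times = 85
Average waiting time = 85/5 = 17.0

17.0


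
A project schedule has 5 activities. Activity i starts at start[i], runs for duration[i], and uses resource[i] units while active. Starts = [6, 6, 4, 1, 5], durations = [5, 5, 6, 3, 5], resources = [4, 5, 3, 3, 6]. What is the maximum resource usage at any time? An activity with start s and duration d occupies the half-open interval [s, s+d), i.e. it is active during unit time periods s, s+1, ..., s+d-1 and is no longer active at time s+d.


Each activity i is active on [start_i, start_i + duration_i).
Compute total resource usage per time slot:
  t=0: active resources = [], total = 0
  t=1: active resources = [3], total = 3
  t=2: active resources = [3], total = 3
  t=3: active resources = [3], total = 3
  t=4: active resources = [3], total = 3
  t=5: active resources = [3, 6], total = 9
  t=6: active resources = [4, 5, 3, 6], total = 18
  t=7: active resources = [4, 5, 3, 6], total = 18
  t=8: active resources = [4, 5, 3, 6], total = 18
  t=9: active resources = [4, 5, 3, 6], total = 18
  t=10: active resources = [4, 5], total = 9
Peak resource demand = 18

18


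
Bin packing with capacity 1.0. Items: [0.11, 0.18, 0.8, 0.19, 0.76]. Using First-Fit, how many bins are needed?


Place items sequentially using First-Fit:
  Item 0.11 -> new Bin 1
  Item 0.18 -> Bin 1 (now 0.29)
  Item 0.8 -> new Bin 2
  Item 0.19 -> Bin 1 (now 0.48)
  Item 0.76 -> new Bin 3
Total bins used = 3

3


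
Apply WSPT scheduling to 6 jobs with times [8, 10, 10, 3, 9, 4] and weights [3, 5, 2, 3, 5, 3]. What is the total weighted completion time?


Compute p/w ratios and sort ascending (WSPT): [(3, 3), (4, 3), (9, 5), (10, 5), (8, 3), (10, 2)]
Compute weighted completion times:
  Job (p=3,w=3): C=3, w*C=3*3=9
  Job (p=4,w=3): C=7, w*C=3*7=21
  Job (p=9,w=5): C=16, w*C=5*16=80
  Job (p=10,w=5): C=26, w*C=5*26=130
  Job (p=8,w=3): C=34, w*C=3*34=102
  Job (p=10,w=2): C=44, w*C=2*44=88
Total weighted completion time = 430

430


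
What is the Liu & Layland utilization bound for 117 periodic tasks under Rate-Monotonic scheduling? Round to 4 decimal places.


Compute 2^(1/117) = 1.0059419185
Subtract 1: 1.0059419185 - 1 = 0.0059419185
Multiply by n: 117 * 0.0059419185 = 0.6952044645
Round to 4 dp: 0.6952

0.6952


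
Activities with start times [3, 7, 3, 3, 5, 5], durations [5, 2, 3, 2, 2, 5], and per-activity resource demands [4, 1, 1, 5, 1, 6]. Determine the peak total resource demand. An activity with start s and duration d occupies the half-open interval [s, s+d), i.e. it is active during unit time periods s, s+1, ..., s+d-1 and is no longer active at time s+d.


Each activity i is active on [start_i, start_i + duration_i).
Compute total resource usage per time slot:
  t=0: active resources = [], total = 0
  t=1: active resources = [], total = 0
  t=2: active resources = [], total = 0
  t=3: active resources = [4, 1, 5], total = 10
  t=4: active resources = [4, 1, 5], total = 10
  t=5: active resources = [4, 1, 1, 6], total = 12
  t=6: active resources = [4, 1, 6], total = 11
  t=7: active resources = [4, 1, 6], total = 11
  t=8: active resources = [1, 6], total = 7
  t=9: active resources = [6], total = 6
Peak resource demand = 12

12


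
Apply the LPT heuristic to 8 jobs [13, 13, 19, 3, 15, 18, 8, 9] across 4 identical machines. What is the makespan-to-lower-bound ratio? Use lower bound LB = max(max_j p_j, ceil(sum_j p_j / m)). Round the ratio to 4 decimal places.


LPT order: [19, 18, 15, 13, 13, 9, 8, 3]
Machine loads after assignment: [22, 26, 24, 26]
LPT makespan = 26
Lower bound = max(max_job, ceil(total/4)) = max(19, 25) = 25
Ratio = 26 / 25 = 1.04

1.04


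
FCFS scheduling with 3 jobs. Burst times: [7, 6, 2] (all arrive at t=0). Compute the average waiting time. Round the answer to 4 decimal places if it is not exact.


FCFS order (as given): [7, 6, 2]
Waiting times:
  Job 1: wait = 0
  Job 2: wait = 7
  Job 3: wait = 13
Sum of waiting times = 20
Average waiting time = 20/3 = 6.6667

6.6667


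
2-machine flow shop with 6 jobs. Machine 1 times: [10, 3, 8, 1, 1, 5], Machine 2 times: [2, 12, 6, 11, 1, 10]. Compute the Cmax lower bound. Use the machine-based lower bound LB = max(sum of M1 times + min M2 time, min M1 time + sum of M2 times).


LB1 = sum(M1 times) + min(M2 times) = 28 + 1 = 29
LB2 = min(M1 times) + sum(M2 times) = 1 + 42 = 43
Lower bound = max(LB1, LB2) = max(29, 43) = 43

43


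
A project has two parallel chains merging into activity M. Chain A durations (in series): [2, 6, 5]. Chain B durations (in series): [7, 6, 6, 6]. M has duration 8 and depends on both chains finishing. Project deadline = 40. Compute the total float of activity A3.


Forward pass: ES(A3) = sum of predecessors on chain A = 8
EF = ES + duration = 8 + 5 = 13
Backward pass: LF(M) = deadline = 40; LS(M) = 40 - 8 = 32
LF(A3) = LS(M) - sum(successors on chain A) = 32 - 0 = 32
LS = LF - duration = 32 - 5 = 27
Total float = LS - ES = 27 - 8 = 19

19


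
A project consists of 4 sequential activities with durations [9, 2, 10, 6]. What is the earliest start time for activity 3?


Activity 3 starts after activities 1 through 2 complete.
Predecessor durations: [9, 2]
ES = 9 + 2 = 11

11


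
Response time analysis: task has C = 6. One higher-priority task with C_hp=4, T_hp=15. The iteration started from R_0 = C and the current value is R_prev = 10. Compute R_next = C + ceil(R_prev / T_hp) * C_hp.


R_next = C + ceil(R_prev / T_hp) * C_hp
ceil(10 / 15) = ceil(0.6667) = 1
Interference = 1 * 4 = 4
R_next = 6 + 4 = 10
R_next = R_prev, so the iteration has converged (response time = 10).

10


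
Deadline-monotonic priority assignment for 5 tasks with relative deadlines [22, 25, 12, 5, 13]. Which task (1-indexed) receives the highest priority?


Sort tasks by relative deadline (ascending):
  Task 4: deadline = 5
  Task 3: deadline = 12
  Task 5: deadline = 13
  Task 1: deadline = 22
  Task 2: deadline = 25
Priority order (highest first): [4, 3, 5, 1, 2]
Highest priority task = 4

4


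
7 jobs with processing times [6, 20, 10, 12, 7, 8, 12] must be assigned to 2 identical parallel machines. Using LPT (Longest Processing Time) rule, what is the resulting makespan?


Sort jobs in decreasing order (LPT): [20, 12, 12, 10, 8, 7, 6]
Assign each job to the least loaded machine:
  Machine 1: jobs [20, 10, 7], load = 37
  Machine 2: jobs [12, 12, 8, 6], load = 38
Makespan = max load = 38

38


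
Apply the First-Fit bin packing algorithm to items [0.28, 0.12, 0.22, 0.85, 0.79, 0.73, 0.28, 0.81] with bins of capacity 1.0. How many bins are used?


Place items sequentially using First-Fit:
  Item 0.28 -> new Bin 1
  Item 0.12 -> Bin 1 (now 0.4)
  Item 0.22 -> Bin 1 (now 0.62)
  Item 0.85 -> new Bin 2
  Item 0.79 -> new Bin 3
  Item 0.73 -> new Bin 4
  Item 0.28 -> Bin 1 (now 0.9)
  Item 0.81 -> new Bin 5
Total bins used = 5

5


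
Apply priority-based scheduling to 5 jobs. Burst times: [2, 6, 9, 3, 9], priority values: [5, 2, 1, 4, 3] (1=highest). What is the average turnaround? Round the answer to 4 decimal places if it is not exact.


Sort by priority (ascending = highest first):
Order: [(1, 9), (2, 6), (3, 9), (4, 3), (5, 2)]
Completion times:
  Priority 1, burst=9, C=9
  Priority 2, burst=6, C=15
  Priority 3, burst=9, C=24
  Priority 4, burst=3, C=27
  Priority 5, burst=2, C=29
Average turnaround = 104/5 = 20.8

20.8


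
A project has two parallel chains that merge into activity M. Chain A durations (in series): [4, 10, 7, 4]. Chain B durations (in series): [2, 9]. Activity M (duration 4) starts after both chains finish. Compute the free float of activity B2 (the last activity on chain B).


ES(B2) = sum of predecessors on chain B = 2
EF(B2) = ES + duration = 2 + 9 = 11
Successor of B2 is M. ES(M) = max(sum(A), sum(B)) = max(25, 11) = 25
Free float = ES(successor) - EF(current) = 25 - 11 = 14

14


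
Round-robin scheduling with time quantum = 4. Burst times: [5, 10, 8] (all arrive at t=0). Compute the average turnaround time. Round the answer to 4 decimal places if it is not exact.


Time quantum = 4
Execution trace:
  J1 runs 4 units, time = 4
  J2 runs 4 units, time = 8
  J3 runs 4 units, time = 12
  J1 runs 1 units, time = 13
  J2 runs 4 units, time = 17
  J3 runs 4 units, time = 21
  J2 runs 2 units, time = 23
Finish times: [13, 23, 21]
Average turnaround = 57/3 = 19.0

19.0


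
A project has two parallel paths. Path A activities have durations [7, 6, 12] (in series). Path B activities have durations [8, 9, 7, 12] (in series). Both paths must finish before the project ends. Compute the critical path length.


Path A total = 7 + 6 + 12 = 25
Path B total = 8 + 9 + 7 + 12 = 36
Critical path = longest path = max(25, 36) = 36

36


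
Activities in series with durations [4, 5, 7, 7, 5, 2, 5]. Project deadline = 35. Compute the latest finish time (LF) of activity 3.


LF(activity 3) = deadline - sum of successor durations
Successors: activities 4 through 7 with durations [7, 5, 2, 5]
Sum of successor durations = 19
LF = 35 - 19 = 16

16


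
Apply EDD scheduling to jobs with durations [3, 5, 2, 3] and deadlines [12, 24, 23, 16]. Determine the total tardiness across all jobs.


Sort by due date (EDD order): [(3, 12), (3, 16), (2, 23), (5, 24)]
Compute completion times and tardiness:
  Job 1: p=3, d=12, C=3, tardiness=max(0,3-12)=0
  Job 2: p=3, d=16, C=6, tardiness=max(0,6-16)=0
  Job 3: p=2, d=23, C=8, tardiness=max(0,8-23)=0
  Job 4: p=5, d=24, C=13, tardiness=max(0,13-24)=0
Total tardiness = 0

0


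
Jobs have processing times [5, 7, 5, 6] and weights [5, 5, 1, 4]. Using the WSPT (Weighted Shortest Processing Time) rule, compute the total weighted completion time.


Compute p/w ratios and sort ascending (WSPT): [(5, 5), (7, 5), (6, 4), (5, 1)]
Compute weighted completion times:
  Job (p=5,w=5): C=5, w*C=5*5=25
  Job (p=7,w=5): C=12, w*C=5*12=60
  Job (p=6,w=4): C=18, w*C=4*18=72
  Job (p=5,w=1): C=23, w*C=1*23=23
Total weighted completion time = 180

180


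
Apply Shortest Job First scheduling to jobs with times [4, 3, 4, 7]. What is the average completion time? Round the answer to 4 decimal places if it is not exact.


SJF order (ascending): [3, 4, 4, 7]
Completion times:
  Job 1: burst=3, C=3
  Job 2: burst=4, C=7
  Job 3: burst=4, C=11
  Job 4: burst=7, C=18
Average completion = 39/4 = 9.75

9.75


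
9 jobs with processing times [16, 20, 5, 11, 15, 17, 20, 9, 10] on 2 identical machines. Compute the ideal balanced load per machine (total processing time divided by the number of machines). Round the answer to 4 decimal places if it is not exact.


Total processing time = 16 + 20 + 5 + 11 + 15 + 17 + 20 + 9 + 10 = 123
Number of machines = 2
Ideal balanced load = 123 / 2 = 61.5

61.5


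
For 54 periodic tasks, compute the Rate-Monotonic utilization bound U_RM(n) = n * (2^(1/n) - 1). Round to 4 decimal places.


Compute 2^(1/54) = 1.0129187947
Subtract 1: 1.0129187947 - 1 = 0.0129187947
Multiply by n: 54 * 0.0129187947 = 0.6976149138
Round to 4 dp: 0.6976

0.6976


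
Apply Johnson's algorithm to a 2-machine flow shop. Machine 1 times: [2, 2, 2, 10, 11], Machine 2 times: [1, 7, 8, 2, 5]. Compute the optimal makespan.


Apply Johnson's rule:
  Group 1 (a <= b): [(2, 2, 7), (3, 2, 8)]
  Group 2 (a > b): [(5, 11, 5), (4, 10, 2), (1, 2, 1)]
Optimal job order: [2, 3, 5, 4, 1]
Schedule:
  Job 2: M1 done at 2, M2 done at 9
  Job 3: M1 done at 4, M2 done at 17
  Job 5: M1 done at 15, M2 done at 22
  Job 4: M1 done at 25, M2 done at 27
  Job 1: M1 done at 27, M2 done at 28
Makespan = 28

28


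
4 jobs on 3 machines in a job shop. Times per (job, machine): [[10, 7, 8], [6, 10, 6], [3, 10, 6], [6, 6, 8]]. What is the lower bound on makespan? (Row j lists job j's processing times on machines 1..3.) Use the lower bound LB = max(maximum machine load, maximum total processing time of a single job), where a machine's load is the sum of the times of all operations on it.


Machine loads:
  Machine 1: 10 + 6 + 3 + 6 = 25
  Machine 2: 7 + 10 + 10 + 6 = 33
  Machine 3: 8 + 6 + 6 + 8 = 28
Max machine load = 33
Job totals:
  Job 1: 25
  Job 2: 22
  Job 3: 19
  Job 4: 20
Max job total = 25
Lower bound = max(33, 25) = 33

33


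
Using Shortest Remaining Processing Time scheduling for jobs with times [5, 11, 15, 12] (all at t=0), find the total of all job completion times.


Since all jobs arrive at t=0, SRPT equals SPT ordering.
SPT order: [5, 11, 12, 15]
Completion times:
  Job 1: p=5, C=5
  Job 2: p=11, C=16
  Job 3: p=12, C=28
  Job 4: p=15, C=43
Total completion time = 5 + 16 + 28 + 43 = 92

92


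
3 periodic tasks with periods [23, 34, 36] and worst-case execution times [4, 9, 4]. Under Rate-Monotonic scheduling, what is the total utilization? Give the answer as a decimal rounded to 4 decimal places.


Compute individual utilizations (exact fractions):
  Task 1: C/T = 4/23 (approx. 0.1739)
  Task 2: C/T = 9/34 (approx. 0.2647)
  Task 3: C/T = 4/36 = 1/9 (approx. 0.1111)
Total utilization U = 4/23 + 9/34 + 1/9 = 3869/7038
Rounded to 4 decimal places: U = 0.5497
RM (Liu & Layland) bound for 3 tasks = 0.779763; compare with U = 3869/7038 (approx. 0.549730)
U <= bound, so schedulable by RM sufficient condition.

0.5497


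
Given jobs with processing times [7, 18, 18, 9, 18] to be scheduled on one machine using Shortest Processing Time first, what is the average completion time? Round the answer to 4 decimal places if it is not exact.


Sort jobs by processing time (SPT order): [7, 9, 18, 18, 18]
Compute completion times sequentially:
  Job 1: processing = 7, completes at 7
  Job 2: processing = 9, completes at 16
  Job 3: processing = 18, completes at 34
  Job 4: processing = 18, completes at 52
  Job 5: processing = 18, completes at 70
Sum of completion times = 179
Average completion time = 179/5 = 35.8

35.8


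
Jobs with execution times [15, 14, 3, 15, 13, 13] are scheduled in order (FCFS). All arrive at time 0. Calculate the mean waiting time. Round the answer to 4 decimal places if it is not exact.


FCFS order (as given): [15, 14, 3, 15, 13, 13]
Waiting times:
  Job 1: wait = 0
  Job 2: wait = 15
  Job 3: wait = 29
  Job 4: wait = 32
  Job 5: wait = 47
  Job 6: wait = 60
Sum of waiting times = 183
Average waiting time = 183/6 = 30.5

30.5


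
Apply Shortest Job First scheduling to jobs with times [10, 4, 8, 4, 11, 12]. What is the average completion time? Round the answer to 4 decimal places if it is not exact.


SJF order (ascending): [4, 4, 8, 10, 11, 12]
Completion times:
  Job 1: burst=4, C=4
  Job 2: burst=4, C=8
  Job 3: burst=8, C=16
  Job 4: burst=10, C=26
  Job 5: burst=11, C=37
  Job 6: burst=12, C=49
Average completion = 140/6 = 23.3333

23.3333


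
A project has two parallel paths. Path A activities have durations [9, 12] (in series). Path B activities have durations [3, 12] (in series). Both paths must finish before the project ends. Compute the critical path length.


Path A total = 9 + 12 = 21
Path B total = 3 + 12 = 15
Critical path = longest path = max(21, 15) = 21

21


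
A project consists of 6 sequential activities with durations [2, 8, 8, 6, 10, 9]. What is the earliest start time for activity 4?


Activity 4 starts after activities 1 through 3 complete.
Predecessor durations: [2, 8, 8]
ES = 2 + 8 + 8 = 18

18


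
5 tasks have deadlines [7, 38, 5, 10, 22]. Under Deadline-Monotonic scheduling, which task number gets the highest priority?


Sort tasks by relative deadline (ascending):
  Task 3: deadline = 5
  Task 1: deadline = 7
  Task 4: deadline = 10
  Task 5: deadline = 22
  Task 2: deadline = 38
Priority order (highest first): [3, 1, 4, 5, 2]
Highest priority task = 3

3


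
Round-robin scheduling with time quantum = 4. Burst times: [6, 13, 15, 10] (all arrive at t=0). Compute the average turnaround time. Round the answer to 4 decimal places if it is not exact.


Time quantum = 4
Execution trace:
  J1 runs 4 units, time = 4
  J2 runs 4 units, time = 8
  J3 runs 4 units, time = 12
  J4 runs 4 units, time = 16
  J1 runs 2 units, time = 18
  J2 runs 4 units, time = 22
  J3 runs 4 units, time = 26
  J4 runs 4 units, time = 30
  J2 runs 4 units, time = 34
  J3 runs 4 units, time = 38
  J4 runs 2 units, time = 40
  J2 runs 1 units, time = 41
  J3 runs 3 units, time = 44
Finish times: [18, 41, 44, 40]
Average turnaround = 143/4 = 35.75

35.75


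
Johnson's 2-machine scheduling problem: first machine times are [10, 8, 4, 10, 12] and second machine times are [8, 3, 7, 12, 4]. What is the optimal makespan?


Apply Johnson's rule:
  Group 1 (a <= b): [(3, 4, 7), (4, 10, 12)]
  Group 2 (a > b): [(1, 10, 8), (5, 12, 4), (2, 8, 3)]
Optimal job order: [3, 4, 1, 5, 2]
Schedule:
  Job 3: M1 done at 4, M2 done at 11
  Job 4: M1 done at 14, M2 done at 26
  Job 1: M1 done at 24, M2 done at 34
  Job 5: M1 done at 36, M2 done at 40
  Job 2: M1 done at 44, M2 done at 47
Makespan = 47

47


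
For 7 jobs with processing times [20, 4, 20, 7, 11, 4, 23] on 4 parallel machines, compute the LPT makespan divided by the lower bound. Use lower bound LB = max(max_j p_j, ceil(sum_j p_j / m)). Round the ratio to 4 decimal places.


LPT order: [23, 20, 20, 11, 7, 4, 4]
Machine loads after assignment: [23, 24, 20, 22]
LPT makespan = 24
Lower bound = max(max_job, ceil(total/4)) = max(23, 23) = 23
Ratio = 24 / 23 = 1.0435

1.0435


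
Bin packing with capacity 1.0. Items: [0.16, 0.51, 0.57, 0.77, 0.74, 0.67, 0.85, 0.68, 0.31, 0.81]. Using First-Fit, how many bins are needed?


Place items sequentially using First-Fit:
  Item 0.16 -> new Bin 1
  Item 0.51 -> Bin 1 (now 0.67)
  Item 0.57 -> new Bin 2
  Item 0.77 -> new Bin 3
  Item 0.74 -> new Bin 4
  Item 0.67 -> new Bin 5
  Item 0.85 -> new Bin 6
  Item 0.68 -> new Bin 7
  Item 0.31 -> Bin 1 (now 0.98)
  Item 0.81 -> new Bin 8
Total bins used = 8

8


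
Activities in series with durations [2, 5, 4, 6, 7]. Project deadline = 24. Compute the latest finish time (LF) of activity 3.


LF(activity 3) = deadline - sum of successor durations
Successors: activities 4 through 5 with durations [6, 7]
Sum of successor durations = 13
LF = 24 - 13 = 11

11


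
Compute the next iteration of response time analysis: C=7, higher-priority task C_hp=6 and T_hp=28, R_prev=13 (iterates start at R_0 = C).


R_next = C + ceil(R_prev / T_hp) * C_hp
ceil(13 / 28) = ceil(0.4643) = 1
Interference = 1 * 6 = 6
R_next = 7 + 6 = 13
R_next = R_prev, so the iteration has converged (response time = 13).

13


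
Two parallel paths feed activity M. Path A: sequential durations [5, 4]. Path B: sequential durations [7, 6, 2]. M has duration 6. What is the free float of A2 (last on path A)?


ES(A2) = sum of predecessors on chain A = 5
EF(A2) = ES + duration = 5 + 4 = 9
Successor of A2 is M. ES(M) = max(sum(A), sum(B)) = max(9, 15) = 15
Free float = ES(successor) - EF(current) = 15 - 9 = 6

6


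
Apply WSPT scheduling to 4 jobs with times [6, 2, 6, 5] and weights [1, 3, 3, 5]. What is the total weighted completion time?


Compute p/w ratios and sort ascending (WSPT): [(2, 3), (5, 5), (6, 3), (6, 1)]
Compute weighted completion times:
  Job (p=2,w=3): C=2, w*C=3*2=6
  Job (p=5,w=5): C=7, w*C=5*7=35
  Job (p=6,w=3): C=13, w*C=3*13=39
  Job (p=6,w=1): C=19, w*C=1*19=19
Total weighted completion time = 99

99


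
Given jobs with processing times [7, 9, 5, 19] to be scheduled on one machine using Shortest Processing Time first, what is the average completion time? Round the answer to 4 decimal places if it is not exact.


Sort jobs by processing time (SPT order): [5, 7, 9, 19]
Compute completion times sequentially:
  Job 1: processing = 5, completes at 5
  Job 2: processing = 7, completes at 12
  Job 3: processing = 9, completes at 21
  Job 4: processing = 19, completes at 40
Sum of completion times = 78
Average completion time = 78/4 = 19.5

19.5


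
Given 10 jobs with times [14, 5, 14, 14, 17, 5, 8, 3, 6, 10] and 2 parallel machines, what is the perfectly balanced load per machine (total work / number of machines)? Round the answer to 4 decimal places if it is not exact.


Total processing time = 14 + 5 + 14 + 14 + 17 + 5 + 8 + 3 + 6 + 10 = 96
Number of machines = 2
Ideal balanced load = 96 / 2 = 48.0

48.0


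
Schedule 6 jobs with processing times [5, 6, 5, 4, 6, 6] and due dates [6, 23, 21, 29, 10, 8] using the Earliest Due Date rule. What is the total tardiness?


Sort by due date (EDD order): [(5, 6), (6, 8), (6, 10), (5, 21), (6, 23), (4, 29)]
Compute completion times and tardiness:
  Job 1: p=5, d=6, C=5, tardiness=max(0,5-6)=0
  Job 2: p=6, d=8, C=11, tardiness=max(0,11-8)=3
  Job 3: p=6, d=10, C=17, tardiness=max(0,17-10)=7
  Job 4: p=5, d=21, C=22, tardiness=max(0,22-21)=1
  Job 5: p=6, d=23, C=28, tardiness=max(0,28-23)=5
  Job 6: p=4, d=29, C=32, tardiness=max(0,32-29)=3
Total tardiness = 19

19


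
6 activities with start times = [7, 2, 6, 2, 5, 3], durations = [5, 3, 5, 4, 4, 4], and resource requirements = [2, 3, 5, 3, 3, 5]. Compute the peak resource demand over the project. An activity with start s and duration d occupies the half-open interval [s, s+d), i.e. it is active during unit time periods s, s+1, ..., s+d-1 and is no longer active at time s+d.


Each activity i is active on [start_i, start_i + duration_i).
Compute total resource usage per time slot:
  t=0: active resources = [], total = 0
  t=1: active resources = [], total = 0
  t=2: active resources = [3, 3], total = 6
  t=3: active resources = [3, 3, 5], total = 11
  t=4: active resources = [3, 3, 5], total = 11
  t=5: active resources = [3, 3, 5], total = 11
  t=6: active resources = [5, 3, 5], total = 13
  t=7: active resources = [2, 5, 3], total = 10
  t=8: active resources = [2, 5, 3], total = 10
  t=9: active resources = [2, 5], total = 7
  t=10: active resources = [2, 5], total = 7
  t=11: active resources = [2], total = 2
Peak resource demand = 13

13


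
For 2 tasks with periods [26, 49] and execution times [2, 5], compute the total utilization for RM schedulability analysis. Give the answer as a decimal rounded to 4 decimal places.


Compute individual utilizations (exact fractions):
  Task 1: C/T = 2/26 = 1/13 (approx. 0.0769)
  Task 2: C/T = 5/49 (approx. 0.102)
Total utilization U = 1/13 + 5/49 = 114/637
Rounded to 4 decimal places: U = 0.1790
RM (Liu & Layland) bound for 2 tasks = 0.828427; compare with U = 114/637 (approx. 0.178964)
U <= bound, so schedulable by RM sufficient condition.

0.1790


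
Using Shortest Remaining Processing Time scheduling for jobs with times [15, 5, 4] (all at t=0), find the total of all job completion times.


Since all jobs arrive at t=0, SRPT equals SPT ordering.
SPT order: [4, 5, 15]
Completion times:
  Job 1: p=4, C=4
  Job 2: p=5, C=9
  Job 3: p=15, C=24
Total completion time = 4 + 9 + 24 = 37

37


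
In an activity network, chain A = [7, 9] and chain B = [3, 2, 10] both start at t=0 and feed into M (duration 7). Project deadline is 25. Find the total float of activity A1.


Forward pass: ES(A1) = sum of predecessors on chain A = 0
EF = ES + duration = 0 + 7 = 7
Backward pass: LF(M) = deadline = 25; LS(M) = 25 - 7 = 18
LF(A1) = LS(M) - sum(successors on chain A) = 18 - 9 = 9
LS = LF - duration = 9 - 7 = 2
Total float = LS - ES = 2 - 0 = 2

2


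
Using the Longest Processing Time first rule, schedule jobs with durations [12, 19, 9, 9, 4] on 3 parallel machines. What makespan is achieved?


Sort jobs in decreasing order (LPT): [19, 12, 9, 9, 4]
Assign each job to the least loaded machine:
  Machine 1: jobs [19], load = 19
  Machine 2: jobs [12, 4], load = 16
  Machine 3: jobs [9, 9], load = 18
Makespan = max load = 19

19


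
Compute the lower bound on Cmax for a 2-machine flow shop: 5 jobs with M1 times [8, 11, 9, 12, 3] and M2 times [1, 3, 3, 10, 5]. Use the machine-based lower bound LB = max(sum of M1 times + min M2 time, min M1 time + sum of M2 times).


LB1 = sum(M1 times) + min(M2 times) = 43 + 1 = 44
LB2 = min(M1 times) + sum(M2 times) = 3 + 22 = 25
Lower bound = max(LB1, LB2) = max(44, 25) = 44

44


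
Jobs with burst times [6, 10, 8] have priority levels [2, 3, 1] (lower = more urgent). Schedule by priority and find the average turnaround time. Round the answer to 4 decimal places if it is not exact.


Sort by priority (ascending = highest first):
Order: [(1, 8), (2, 6), (3, 10)]
Completion times:
  Priority 1, burst=8, C=8
  Priority 2, burst=6, C=14
  Priority 3, burst=10, C=24
Average turnaround = 46/3 = 15.3333

15.3333


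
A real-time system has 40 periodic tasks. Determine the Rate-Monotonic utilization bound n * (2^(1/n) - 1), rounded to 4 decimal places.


Compute 2^(1/40) = 1.0174796921
Subtract 1: 1.0174796921 - 1 = 0.0174796921
Multiply by n: 40 * 0.0174796921 = 0.6991876840
Round to 4 dp: 0.6992

0.6992


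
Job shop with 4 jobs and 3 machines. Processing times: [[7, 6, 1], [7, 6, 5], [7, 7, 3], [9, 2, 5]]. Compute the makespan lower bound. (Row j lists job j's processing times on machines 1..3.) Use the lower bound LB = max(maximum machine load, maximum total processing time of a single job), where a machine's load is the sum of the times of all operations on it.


Machine loads:
  Machine 1: 7 + 7 + 7 + 9 = 30
  Machine 2: 6 + 6 + 7 + 2 = 21
  Machine 3: 1 + 5 + 3 + 5 = 14
Max machine load = 30
Job totals:
  Job 1: 14
  Job 2: 18
  Job 3: 17
  Job 4: 16
Max job total = 18
Lower bound = max(30, 18) = 30

30


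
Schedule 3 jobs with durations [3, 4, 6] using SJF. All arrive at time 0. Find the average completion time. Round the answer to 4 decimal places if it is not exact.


SJF order (ascending): [3, 4, 6]
Completion times:
  Job 1: burst=3, C=3
  Job 2: burst=4, C=7
  Job 3: burst=6, C=13
Average completion = 23/3 = 7.6667

7.6667


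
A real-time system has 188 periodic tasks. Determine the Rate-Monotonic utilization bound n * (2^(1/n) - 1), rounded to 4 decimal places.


Compute 2^(1/188) = 1.0036937583
Subtract 1: 1.0036937583 - 1 = 0.0036937583
Multiply by n: 188 * 0.0036937583 = 0.6944265604
Round to 4 dp: 0.6944

0.6944


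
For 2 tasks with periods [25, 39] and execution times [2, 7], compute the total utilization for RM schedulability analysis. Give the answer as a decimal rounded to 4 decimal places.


Compute individual utilizations (exact fractions):
  Task 1: C/T = 2/25 (approx. 0.08)
  Task 2: C/T = 7/39 (approx. 0.1795)
Total utilization U = 2/25 + 7/39 = 253/975
Rounded to 4 decimal places: U = 0.2595
RM (Liu & Layland) bound for 2 tasks = 0.828427; compare with U = 253/975 (approx. 0.259487)
U <= bound, so schedulable by RM sufficient condition.

0.2595


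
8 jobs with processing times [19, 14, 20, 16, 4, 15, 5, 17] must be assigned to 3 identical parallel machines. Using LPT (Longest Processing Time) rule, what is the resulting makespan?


Sort jobs in decreasing order (LPT): [20, 19, 17, 16, 15, 14, 5, 4]
Assign each job to the least loaded machine:
  Machine 1: jobs [20, 14, 4], load = 38
  Machine 2: jobs [19, 15], load = 34
  Machine 3: jobs [17, 16, 5], load = 38
Makespan = max load = 38

38


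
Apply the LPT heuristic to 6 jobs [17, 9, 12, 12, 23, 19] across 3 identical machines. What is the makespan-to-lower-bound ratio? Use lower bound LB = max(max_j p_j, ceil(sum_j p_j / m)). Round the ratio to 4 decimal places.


LPT order: [23, 19, 17, 12, 12, 9]
Machine loads after assignment: [32, 31, 29]
LPT makespan = 32
Lower bound = max(max_job, ceil(total/3)) = max(23, 31) = 31
Ratio = 32 / 31 = 1.0323

1.0323


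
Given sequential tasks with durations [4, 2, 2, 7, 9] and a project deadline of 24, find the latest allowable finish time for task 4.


LF(activity 4) = deadline - sum of successor durations
Successors: activities 5 through 5 with durations [9]
Sum of successor durations = 9
LF = 24 - 9 = 15

15


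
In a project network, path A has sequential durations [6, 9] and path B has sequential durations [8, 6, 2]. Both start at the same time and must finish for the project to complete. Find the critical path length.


Path A total = 6 + 9 = 15
Path B total = 8 + 6 + 2 = 16
Critical path = longest path = max(15, 16) = 16

16


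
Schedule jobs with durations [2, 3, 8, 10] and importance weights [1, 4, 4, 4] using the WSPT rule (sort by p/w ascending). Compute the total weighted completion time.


Compute p/w ratios and sort ascending (WSPT): [(3, 4), (2, 1), (8, 4), (10, 4)]
Compute weighted completion times:
  Job (p=3,w=4): C=3, w*C=4*3=12
  Job (p=2,w=1): C=5, w*C=1*5=5
  Job (p=8,w=4): C=13, w*C=4*13=52
  Job (p=10,w=4): C=23, w*C=4*23=92
Total weighted completion time = 161

161


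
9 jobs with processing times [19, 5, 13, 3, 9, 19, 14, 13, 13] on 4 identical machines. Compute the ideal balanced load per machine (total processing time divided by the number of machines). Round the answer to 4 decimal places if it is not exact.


Total processing time = 19 + 5 + 13 + 3 + 9 + 19 + 14 + 13 + 13 = 108
Number of machines = 4
Ideal balanced load = 108 / 4 = 27.0

27.0


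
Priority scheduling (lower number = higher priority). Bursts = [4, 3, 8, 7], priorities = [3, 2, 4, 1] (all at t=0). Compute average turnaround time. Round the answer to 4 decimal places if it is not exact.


Sort by priority (ascending = highest first):
Order: [(1, 7), (2, 3), (3, 4), (4, 8)]
Completion times:
  Priority 1, burst=7, C=7
  Priority 2, burst=3, C=10
  Priority 3, burst=4, C=14
  Priority 4, burst=8, C=22
Average turnaround = 53/4 = 13.25

13.25


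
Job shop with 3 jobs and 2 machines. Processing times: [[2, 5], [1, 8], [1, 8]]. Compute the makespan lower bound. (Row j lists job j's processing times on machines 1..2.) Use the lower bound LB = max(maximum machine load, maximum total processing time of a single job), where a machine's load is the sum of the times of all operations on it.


Machine loads:
  Machine 1: 2 + 1 + 1 = 4
  Machine 2: 5 + 8 + 8 = 21
Max machine load = 21
Job totals:
  Job 1: 7
  Job 2: 9
  Job 3: 9
Max job total = 9
Lower bound = max(21, 9) = 21

21


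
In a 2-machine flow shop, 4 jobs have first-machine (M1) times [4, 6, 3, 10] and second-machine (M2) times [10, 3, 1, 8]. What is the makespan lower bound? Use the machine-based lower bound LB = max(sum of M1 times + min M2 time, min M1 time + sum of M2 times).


LB1 = sum(M1 times) + min(M2 times) = 23 + 1 = 24
LB2 = min(M1 times) + sum(M2 times) = 3 + 22 = 25
Lower bound = max(LB1, LB2) = max(24, 25) = 25

25


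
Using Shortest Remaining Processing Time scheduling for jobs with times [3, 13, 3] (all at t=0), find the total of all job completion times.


Since all jobs arrive at t=0, SRPT equals SPT ordering.
SPT order: [3, 3, 13]
Completion times:
  Job 1: p=3, C=3
  Job 2: p=3, C=6
  Job 3: p=13, C=19
Total completion time = 3 + 6 + 19 = 28

28


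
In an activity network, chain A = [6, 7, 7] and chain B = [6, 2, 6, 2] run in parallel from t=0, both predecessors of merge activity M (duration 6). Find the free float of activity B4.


ES(B4) = sum of predecessors on chain B = 14
EF(B4) = ES + duration = 14 + 2 = 16
Successor of B4 is M. ES(M) = max(sum(A), sum(B)) = max(20, 16) = 20
Free float = ES(successor) - EF(current) = 20 - 16 = 4

4


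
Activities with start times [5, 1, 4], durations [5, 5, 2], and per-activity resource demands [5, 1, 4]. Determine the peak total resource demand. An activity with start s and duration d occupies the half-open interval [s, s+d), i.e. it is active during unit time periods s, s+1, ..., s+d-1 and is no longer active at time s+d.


Each activity i is active on [start_i, start_i + duration_i).
Compute total resource usage per time slot:
  t=0: active resources = [], total = 0
  t=1: active resources = [1], total = 1
  t=2: active resources = [1], total = 1
  t=3: active resources = [1], total = 1
  t=4: active resources = [1, 4], total = 5
  t=5: active resources = [5, 1, 4], total = 10
  t=6: active resources = [5], total = 5
  t=7: active resources = [5], total = 5
  t=8: active resources = [5], total = 5
  t=9: active resources = [5], total = 5
Peak resource demand = 10

10


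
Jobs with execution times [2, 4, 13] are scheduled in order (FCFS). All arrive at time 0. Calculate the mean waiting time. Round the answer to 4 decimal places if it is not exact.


FCFS order (as given): [2, 4, 13]
Waiting times:
  Job 1: wait = 0
  Job 2: wait = 2
  Job 3: wait = 6
Sum of waiting times = 8
Average waiting time = 8/3 = 2.6667

2.6667


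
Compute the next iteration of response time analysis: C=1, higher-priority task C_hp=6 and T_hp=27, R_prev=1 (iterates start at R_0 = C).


R_next = C + ceil(R_prev / T_hp) * C_hp
ceil(1 / 27) = ceil(0.037) = 1
Interference = 1 * 6 = 6
R_next = 1 + 6 = 7

7
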